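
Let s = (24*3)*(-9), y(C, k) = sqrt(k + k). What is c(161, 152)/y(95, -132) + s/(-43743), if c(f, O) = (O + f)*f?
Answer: 216/14581 - 50393*I*sqrt(66)/132 ≈ 0.014814 - 3101.5*I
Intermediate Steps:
y(C, k) = sqrt(2)*sqrt(k) (y(C, k) = sqrt(2*k) = sqrt(2)*sqrt(k))
c(f, O) = f*(O + f)
s = -648 (s = 72*(-9) = -648)
c(161, 152)/y(95, -132) + s/(-43743) = (161*(152 + 161))/((sqrt(2)*sqrt(-132))) - 648/(-43743) = (161*313)/((sqrt(2)*(2*I*sqrt(33)))) - 648*(-1/43743) = 50393/((2*I*sqrt(66))) + 216/14581 = 50393*(-I*sqrt(66)/132) + 216/14581 = -50393*I*sqrt(66)/132 + 216/14581 = 216/14581 - 50393*I*sqrt(66)/132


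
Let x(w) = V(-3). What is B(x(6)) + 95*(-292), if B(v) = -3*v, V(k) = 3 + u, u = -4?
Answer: -27737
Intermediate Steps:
V(k) = -1 (V(k) = 3 - 4 = -1)
x(w) = -1
B(x(6)) + 95*(-292) = -3*(-1) + 95*(-292) = 3 - 27740 = -27737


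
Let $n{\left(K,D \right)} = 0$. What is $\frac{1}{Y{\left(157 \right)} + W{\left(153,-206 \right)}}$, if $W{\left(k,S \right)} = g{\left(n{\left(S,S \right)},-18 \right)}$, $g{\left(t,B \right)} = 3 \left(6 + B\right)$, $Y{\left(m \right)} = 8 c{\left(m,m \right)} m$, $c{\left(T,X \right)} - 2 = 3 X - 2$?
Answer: $\frac{1}{591540} \approx 1.6905 \cdot 10^{-6}$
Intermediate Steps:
$c{\left(T,X \right)} = 3 X$ ($c{\left(T,X \right)} = 2 + \left(3 X - 2\right) = 2 + \left(-2 + 3 X\right) = 3 X$)
$Y{\left(m \right)} = 24 m^{2}$ ($Y{\left(m \right)} = 8 \cdot 3 m m = 24 m m = 24 m^{2}$)
$g{\left(t,B \right)} = 18 + 3 B$
$W{\left(k,S \right)} = -36$ ($W{\left(k,S \right)} = 18 + 3 \left(-18\right) = 18 - 54 = -36$)
$\frac{1}{Y{\left(157 \right)} + W{\left(153,-206 \right)}} = \frac{1}{24 \cdot 157^{2} - 36} = \frac{1}{24 \cdot 24649 - 36} = \frac{1}{591576 - 36} = \frac{1}{591540}$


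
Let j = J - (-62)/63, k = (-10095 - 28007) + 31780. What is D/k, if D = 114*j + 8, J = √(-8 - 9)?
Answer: -1262/66381 - 57*I*√17/3161 ≈ -0.019011 - 0.074349*I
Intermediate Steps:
J = I*√17 (J = √(-17) = I*√17 ≈ 4.1231*I)
k = -6322 (k = -38102 + 31780 = -6322)
j = 62/63 + I*√17 (j = I*√17 - (-62)/63 = I*√17 - 1*(-62/63) = I*√17 + 62/63 = 62/63 + I*√17 ≈ 0.98413 + 4.1231*I)
D = 2524/21 + 114*I*√17 (D = 114*(62/63 + I*√17) + 8 = (2356/21 + 114*I*√17) + 8 = 2524/21 + 114*I*√17 ≈ 120.19 + 470.03*I)
D/k = (2524/21 + 114*I*√17)/(-6322) = (2524/21 + 114*I*√17)*(-1/6322) = -1262/66381 - 57*I*√17/3161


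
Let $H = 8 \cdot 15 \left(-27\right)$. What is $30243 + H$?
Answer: $27003$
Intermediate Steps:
$H = -3240$ ($H = 120 \left(-27\right) = -3240$)
$30243 + H = 30243 - 3240 = 27003$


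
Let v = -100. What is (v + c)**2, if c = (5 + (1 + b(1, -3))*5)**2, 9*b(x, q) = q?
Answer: 75625/81 ≈ 933.64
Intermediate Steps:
b(x, q) = q/9
c = 625/9 (c = (5 + (1 + (1/9)*(-3))*5)**2 = (5 + (1 - 1/3)*5)**2 = (5 + (2/3)*5)**2 = (5 + 10/3)**2 = (25/3)**2 = 625/9 ≈ 69.444)
(v + c)**2 = (-100 + 625/9)**2 = (-275/9)**2 = 75625/81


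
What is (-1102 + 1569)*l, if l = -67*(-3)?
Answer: 93867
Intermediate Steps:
l = 201
(-1102 + 1569)*l = (-1102 + 1569)*201 = 467*201 = 93867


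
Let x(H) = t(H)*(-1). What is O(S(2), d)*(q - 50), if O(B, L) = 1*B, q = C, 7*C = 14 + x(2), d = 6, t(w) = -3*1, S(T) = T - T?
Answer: 0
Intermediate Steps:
S(T) = 0
t(w) = -3
x(H) = 3 (x(H) = -3*(-1) = 3)
C = 17/7 (C = (14 + 3)/7 = (1/7)*17 = 17/7 ≈ 2.4286)
q = 17/7 ≈ 2.4286
O(B, L) = B
O(S(2), d)*(q - 50) = 0*(17/7 - 50) = 0*(-333/7) = 0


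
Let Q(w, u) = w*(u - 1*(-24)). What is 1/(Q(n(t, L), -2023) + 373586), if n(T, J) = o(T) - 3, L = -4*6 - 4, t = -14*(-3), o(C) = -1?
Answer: 1/381582 ≈ 2.6207e-6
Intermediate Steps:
t = 42
L = -28 (L = -24 - 4 = -28)
n(T, J) = -4 (n(T, J) = -1 - 3 = -4)
Q(w, u) = w*(24 + u) (Q(w, u) = w*(u + 24) = w*(24 + u))
1/(Q(n(t, L), -2023) + 373586) = 1/(-4*(24 - 2023) + 373586) = 1/(-4*(-1999) + 373586) = 1/(7996 + 373586) = 1/381582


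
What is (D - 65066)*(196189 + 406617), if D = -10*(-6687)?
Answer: 1087462024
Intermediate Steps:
D = 66870
(D - 65066)*(196189 + 406617) = (66870 - 65066)*(196189 + 406617) = 1804*602806 = 1087462024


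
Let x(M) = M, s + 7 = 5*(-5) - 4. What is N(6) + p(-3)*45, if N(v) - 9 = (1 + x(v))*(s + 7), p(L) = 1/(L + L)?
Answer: -403/2 ≈ -201.50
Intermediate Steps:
s = -36 (s = -7 + (5*(-5) - 4) = -7 + (-25 - 4) = -7 - 29 = -36)
p(L) = 1/(2*L)
N(v) = -20 - 29*v (N(v) = 9 + (1 + v)*(-36 + 7) = 9 + (1 + v)*(-29) = 9 + (-29 - 29*v) = -20 - 29*v)
N(6) + p(-3)*45 = (-20 - 29*6) + ((1/2)/(-3))*45 = (-20 - 174) + ((1/2)*(-1/3))*45 = -194 - 1/6*45 = -194 - 15/2 = -403/2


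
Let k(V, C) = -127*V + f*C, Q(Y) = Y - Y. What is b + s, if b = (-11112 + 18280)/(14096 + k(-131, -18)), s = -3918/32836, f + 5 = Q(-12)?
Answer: 57301967/506052014 ≈ 0.11323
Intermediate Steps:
Q(Y) = 0
f = -5 (f = -5 + 0 = -5)
s = -1959/16418 (s = -3918*1/32836 = -1959/16418 ≈ -0.11932)
k(V, C) = -127*V - 5*C
b = 7168/30823 (b = (-11112 + 18280)/(14096 + (-127*(-131) - 5*(-18))) = 7168/(14096 + (16637 + 90)) = 7168/(14096 + 16727) = 7168/30823 ≈ 0.23255)
b + s = 7168/30823 - 1959/16418 = 57301967/506052014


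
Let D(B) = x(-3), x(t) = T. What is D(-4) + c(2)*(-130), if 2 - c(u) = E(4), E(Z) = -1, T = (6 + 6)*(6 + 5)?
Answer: -258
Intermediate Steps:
T = 132 (T = 12*11 = 132)
x(t) = 132
D(B) = 132
c(u) = 3 (c(u) = 2 - 1*(-1) = 2 + 1 = 3)
D(-4) + c(2)*(-130) = 132 + 3*(-130) = 132 - 390 = -258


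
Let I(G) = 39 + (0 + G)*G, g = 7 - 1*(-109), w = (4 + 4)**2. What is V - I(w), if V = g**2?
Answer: 9321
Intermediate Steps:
w = 64 (w = 8**2 = 64)
g = 116 (g = 7 + 109 = 116)
I(G) = 39 + G**2 (I(G) = 39 + G*G = 39 + G**2)
V = 13456 (V = 116**2 = 13456)
V - I(w) = 13456 - (39 + 64**2) = 13456 - (39 + 4096) = 13456 - 1*4135 = 13456 - 4135 = 9321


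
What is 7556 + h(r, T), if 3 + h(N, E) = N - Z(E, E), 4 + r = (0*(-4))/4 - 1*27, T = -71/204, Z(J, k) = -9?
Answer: 7531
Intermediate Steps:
T = -71/204 (T = -71*1/204 = -71/204 ≈ -0.34804)
r = -31 (r = -4 + ((0*(-4))/4 - 1*27) = -4 + (0*(¼) - 27) = -4 + (0 - 27) = -4 - 27 = -31)
h(N, E) = 6 + N (h(N, E) = -3 + (N - 1*(-9)) = -3 + (N + 9) = -3 + (9 + N) = 6 + N)
7556 + h(r, T) = 7556 + (6 - 31) = 7556 - 25 = 7531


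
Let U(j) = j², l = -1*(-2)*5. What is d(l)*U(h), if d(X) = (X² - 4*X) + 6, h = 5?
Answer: 1650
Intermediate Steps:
l = 10 (l = 2*5 = 10)
d(X) = 6 + X² - 4*X
d(l)*U(h) = (6 + 10² - 4*10)*5² = (6 + 100 - 40)*25 = 66*25 = 1650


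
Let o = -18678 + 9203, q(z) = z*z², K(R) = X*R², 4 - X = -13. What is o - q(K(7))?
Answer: -578019012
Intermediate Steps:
X = 17 (X = 4 - 1*(-13) = 4 + 13 = 17)
K(R) = 17*R²
q(z) = z³
o = -9475
o - q(K(7)) = -9475 - (17*7²)³ = -9475 - (17*49)³ = -9475 - 1*833³ = -9475 - 1*578009537 = -9475 - 578009537 = -578019012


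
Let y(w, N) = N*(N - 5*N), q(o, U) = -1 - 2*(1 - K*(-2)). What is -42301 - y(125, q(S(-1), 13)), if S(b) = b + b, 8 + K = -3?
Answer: -35577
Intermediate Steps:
K = -11 (K = -8 - 3 = -11)
S(b) = 2*b
q(o, U) = 41 (q(o, U) = -1 - 2*(1 - (-11)*(-2)) = -1 - 2*(1 - 1*22) = -1 - 2*(1 - 22) = -1 - 2*(-21) = -1 + 42 = 41)
y(w, N) = -4*N² (y(w, N) = N*(-4*N) = -4*N²)
-42301 - y(125, q(S(-1), 13)) = -42301 - (-4)*41² = -42301 - (-4)*1681 = -42301 - 1*(-6724) = -42301 + 6724 = -35577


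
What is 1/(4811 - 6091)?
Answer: -1/1280 ≈ -0.00078125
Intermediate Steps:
1/(4811 - 6091) = 1/(-1280) = -1/1280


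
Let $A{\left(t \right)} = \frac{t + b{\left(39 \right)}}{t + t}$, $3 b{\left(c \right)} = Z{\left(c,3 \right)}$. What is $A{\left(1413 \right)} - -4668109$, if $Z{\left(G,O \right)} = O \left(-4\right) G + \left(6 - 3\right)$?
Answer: $\frac{6596038646}{1413} \approx 4.6681 \cdot 10^{6}$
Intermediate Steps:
$Z{\left(G,O \right)} = 3 - 4 G O$ ($Z{\left(G,O \right)} = - 4 O G + \left(6 - 3\right) = - 4 G O + 3 = 3 - 4 G O$)
$b{\left(c \right)} = 1 - 4 c$ ($b{\left(c \right)} = \frac{3 - 4 c 3}{3} = \frac{3 - 12 c}{3} = 1 - 4 c$)
$A{\left(t \right)} = \frac{-155 + t}{2 t}$ ($A{\left(t \right)} = \frac{t + \left(1 - 156\right)}{t + t} = \frac{t + \left(1 - 156\right)}{2 t} = \left(t - 155\right) \frac{1}{2 t} = \left(-155 + t\right) \frac{1}{2 t} = \frac{-155 + t}{2 t}$)
$A{\left(1413 \right)} - -4668109 = \frac{-155 + 1413}{2 \cdot 1413} - -4668109 = \frac{1}{2} \cdot \frac{1}{1413} \cdot 1258 + 4668109 = \frac{629}{1413} + 4668109 = \frac{6596038646}{1413}$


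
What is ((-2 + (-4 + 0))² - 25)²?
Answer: 121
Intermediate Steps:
((-2 + (-4 + 0))² - 25)² = ((-2 - 4)² - 25)² = ((-6)² - 25)² = (36 - 25)² = 11² = 121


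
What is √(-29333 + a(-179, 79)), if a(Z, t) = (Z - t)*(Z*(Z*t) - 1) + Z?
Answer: 2*I*√163272229 ≈ 25556.0*I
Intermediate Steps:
a(Z, t) = Z + (-1 + t*Z²)*(Z - t) (a(Z, t) = (Z - t)*(t*Z² - 1) + Z = (Z - t)*(-1 + t*Z²) + Z = (-1 + t*Z²)*(Z - t) + Z = Z + (-1 + t*Z²)*(Z - t))
√(-29333 + a(-179, 79)) = √(-29333 + 79*(1 + (-179)³ - 1*79*(-179)²)) = √(-29333 + 79*(1 - 5735339 - 1*79*32041)) = √(-29333 + 79*(1 - 5735339 - 2531239)) = √(-29333 + 79*(-8266577)) = √(-29333 - 653059583) = √(-653088916) = 2*I*√163272229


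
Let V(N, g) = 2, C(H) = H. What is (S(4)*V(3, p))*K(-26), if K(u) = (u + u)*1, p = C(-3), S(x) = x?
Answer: -416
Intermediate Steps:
p = -3
K(u) = 2*u (K(u) = (2*u)*1 = 2*u)
(S(4)*V(3, p))*K(-26) = (4*2)*(2*(-26)) = 8*(-52) = -416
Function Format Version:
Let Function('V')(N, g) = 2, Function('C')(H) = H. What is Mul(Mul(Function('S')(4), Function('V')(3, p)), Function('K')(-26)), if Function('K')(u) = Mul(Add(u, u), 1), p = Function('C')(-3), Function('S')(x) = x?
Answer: -416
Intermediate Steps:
p = -3
Function('K')(u) = Mul(2, u) (Function('K')(u) = Mul(Mul(2, u), 1) = Mul(2, u))
Mul(Mul(Function('S')(4), Function('V')(3, p)), Function('K')(-26)) = Mul(Mul(4, 2), Mul(2, -26)) = Mul(8, -52) = -416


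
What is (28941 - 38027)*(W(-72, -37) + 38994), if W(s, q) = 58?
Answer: -354826472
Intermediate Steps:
(28941 - 38027)*(W(-72, -37) + 38994) = (28941 - 38027)*(58 + 38994) = -9086*39052 = -354826472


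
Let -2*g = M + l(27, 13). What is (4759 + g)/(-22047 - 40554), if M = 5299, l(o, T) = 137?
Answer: -2041/62601 ≈ -0.032603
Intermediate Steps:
g = -2718 (g = -(5299 + 137)/2 = -½*5436 = -2718)
(4759 + g)/(-22047 - 40554) = (4759 - 2718)/(-22047 - 40554) = 2041/(-62601) = 2041*(-1/62601) = -2041/62601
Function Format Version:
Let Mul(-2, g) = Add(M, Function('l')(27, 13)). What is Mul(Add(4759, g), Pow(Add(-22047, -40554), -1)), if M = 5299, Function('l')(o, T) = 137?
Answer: Rational(-2041, 62601) ≈ -0.032603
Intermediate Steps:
g = -2718 (g = Mul(Rational(-1, 2), Add(5299, 137)) = Mul(Rational(-1, 2), 5436) = -2718)
Mul(Add(4759, g), Pow(Add(-22047, -40554), -1)) = Mul(Add(4759, -2718), Pow(Add(-22047, -40554), -1)) = Mul(2041, Pow(-62601, -1)) = Mul(2041, Rational(-1, 62601)) = Rational(-2041, 62601)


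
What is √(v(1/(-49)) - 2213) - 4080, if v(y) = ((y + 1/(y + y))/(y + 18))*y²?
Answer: -4080 + I*√16496260024058/86338 ≈ -4080.0 + 47.043*I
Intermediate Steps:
v(y) = y²*(y + 1/(2*y))/(18 + y) (v(y) = ((y + 1/(2*y))/(18 + y))*y² = y²*(y + 1/(2*y))/(18 + y))
√(v(1/(-49)) - 2213) - 4080 = √((1/(-49) + 2*(1/(-49))³)/(36 + 2/(-49)) - 2213) - 4080 = √((-1/49 + 2*(-1/49)³)/(36 + 2*(-1/49)) - 2213) - 4080 = √((-1/49 + 2*(-1/117649))/(36 - 2/49) - 2213) - 4080 = √((-1/49 - 2/117649)/(1762/49) - 2213) - 4080 = √((49/1762)*(-2403/117649) - 2213) - 4080 = √(-2403/4230562 - 2213) - 4080 = √(-9362236109/4230562) - 4080 = I*√16496260024058/86338 - 4080 = -4080 + I*√16496260024058/86338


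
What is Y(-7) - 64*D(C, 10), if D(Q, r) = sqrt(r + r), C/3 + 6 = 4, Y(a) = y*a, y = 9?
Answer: -63 - 128*sqrt(5) ≈ -349.22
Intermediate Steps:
Y(a) = 9*a
C = -6 (C = -18 + 3*4 = -18 + 12 = -6)
D(Q, r) = sqrt(2)*sqrt(r) (D(Q, r) = sqrt(2*r) = sqrt(2)*sqrt(r))
Y(-7) - 64*D(C, 10) = 9*(-7) - 64*sqrt(2)*sqrt(10) = -63 - 128*sqrt(5)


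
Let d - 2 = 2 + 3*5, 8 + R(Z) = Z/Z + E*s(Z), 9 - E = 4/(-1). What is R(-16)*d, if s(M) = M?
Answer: -4085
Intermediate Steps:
E = 13 (E = 9 - 4/(-1) = 9 - 4*(-1) = 9 - 1*(-4) = 9 + 4 = 13)
R(Z) = -7 + 13*Z (R(Z) = -8 + (Z/Z + 13*Z) = -8 + (1 + 13*Z) = -7 + 13*Z)
d = 19 (d = 2 + (2 + 3*5) = 2 + (2 + 15) = 2 + 17 = 19)
R(-16)*d = (-7 + 13*(-16))*19 = (-7 - 208)*19 = -215*19 = -4085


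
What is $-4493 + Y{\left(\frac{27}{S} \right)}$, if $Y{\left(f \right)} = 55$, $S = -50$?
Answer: $-4438$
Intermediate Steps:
$-4493 + Y{\left(\frac{27}{S} \right)} = -4493 + 55 = -4438$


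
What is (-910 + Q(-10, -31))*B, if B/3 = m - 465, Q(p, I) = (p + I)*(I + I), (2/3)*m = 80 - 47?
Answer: -2034288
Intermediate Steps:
m = 99/2 (m = 3*(80 - 47)/2 = (3/2)*33 = 99/2 ≈ 49.500)
Q(p, I) = 2*I*(I + p) (Q(p, I) = (I + p)*(2*I) = 2*I*(I + p))
B = -2493/2 (B = 3*(99/2 - 465) = 3*(-831/2) = -2493/2 ≈ -1246.5)
(-910 + Q(-10, -31))*B = (-910 + 2*(-31)*(-31 - 10))*(-2493/2) = (-910 + 2*(-31)*(-41))*(-2493/2) = (-910 + 2542)*(-2493/2) = 1632*(-2493/2) = -2034288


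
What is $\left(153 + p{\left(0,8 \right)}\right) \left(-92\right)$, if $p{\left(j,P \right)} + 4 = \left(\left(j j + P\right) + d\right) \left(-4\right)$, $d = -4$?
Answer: $-12236$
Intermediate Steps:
$p{\left(j,P \right)} = 12 - 4 P - 4 j^{2}$ ($p{\left(j,P \right)} = -4 + \left(\left(j j + P\right) - 4\right) \left(-4\right) = -4 + \left(\left(j^{2} + P\right) - 4\right) \left(-4\right) = -4 + \left(\left(P + j^{2}\right) - 4\right) \left(-4\right) = -4 + \left(-4 + P + j^{2}\right) \left(-4\right) = -4 - \left(-16 + 4 P + 4 j^{2}\right) = 12 - 4 P - 4 j^{2}$)
$\left(153 + p{\left(0,8 \right)}\right) \left(-92\right) = \left(153 - \left(20 + 0\right)\right) \left(-92\right) = \left(153 - 20\right) \left(-92\right) = 133 \left(-92\right) = -12236$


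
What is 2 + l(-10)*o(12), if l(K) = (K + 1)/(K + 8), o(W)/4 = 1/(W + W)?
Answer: 11/4 ≈ 2.7500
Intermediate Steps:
o(W) = 2/W (o(W) = 4/(W + W) = 4/((2*W)) = 4*(1/(2*W)) = 2/W)
l(K) = (1 + K)/(8 + K)
2 + l(-10)*o(12) = 2 + ((1 - 10)/(8 - 10))*(2/12) = 2 + (-9/(-2))*(2*(1/12)) = 2 - ½*(-9)*(⅙) = 2 + (9/2)*(⅙) = 2 + ¾ = 11/4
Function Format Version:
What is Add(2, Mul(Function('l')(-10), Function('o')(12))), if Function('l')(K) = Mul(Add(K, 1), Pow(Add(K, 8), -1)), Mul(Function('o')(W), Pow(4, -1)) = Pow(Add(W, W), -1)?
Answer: Rational(11, 4) ≈ 2.7500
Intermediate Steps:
Function('o')(W) = Mul(2, Pow(W, -1)) (Function('o')(W) = Mul(4, Pow(Add(W, W), -1)) = Mul(4, Pow(Mul(2, W), -1)) = Mul(4, Mul(Rational(1, 2), Pow(W, -1))) = Mul(2, Pow(W, -1)))
Function('l')(K) = Mul(Pow(Add(8, K), -1), Add(1, K)) (Function('l')(K) = Mul(Add(1, K), Pow(Add(8, K), -1)) = Mul(Pow(Add(8, K), -1), Add(1, K)))
Add(2, Mul(Function('l')(-10), Function('o')(12))) = Add(2, Mul(Mul(Pow(Add(8, -10), -1), Add(1, -10)), Mul(2, Pow(12, -1)))) = Add(2, Mul(Mul(Pow(-2, -1), -9), Mul(2, Rational(1, 12)))) = Add(2, Mul(Mul(Rational(-1, 2), -9), Rational(1, 6))) = Add(2, Mul(Rational(9, 2), Rational(1, 6))) = Add(2, Rational(3, 4)) = Rational(11, 4)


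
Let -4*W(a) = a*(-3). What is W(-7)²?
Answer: 441/16 ≈ 27.563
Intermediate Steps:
W(a) = 3*a/4 (W(a) = -a*(-3)/4 = -(-3)*a/4 = 3*a/4)
W(-7)² = ((¾)*(-7))² = (-21/4)² = 441/16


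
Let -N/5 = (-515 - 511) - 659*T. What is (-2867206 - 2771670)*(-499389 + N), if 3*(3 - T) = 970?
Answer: 26216668298272/3 ≈ 8.7389e+12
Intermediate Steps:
T = -961/3 (T = 3 - 1/3*970 = 3 - 970/3 = -961/3 ≈ -320.33)
N = -3151105/3 (N = -5*((-515 - 511) - 659*(-961/3)) = -5*(-1026 + 633299/3) = -5*630221/3 = -3151105/3 ≈ -1.0504e+6)
(-2867206 - 2771670)*(-499389 + N) = (-2867206 - 2771670)*(-499389 - 3151105/3) = -5638876*(-4649272/3) = 26216668298272/3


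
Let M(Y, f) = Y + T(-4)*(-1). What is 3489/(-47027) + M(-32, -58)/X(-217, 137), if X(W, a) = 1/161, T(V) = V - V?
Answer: -242286593/47027 ≈ -5152.1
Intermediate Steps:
T(V) = 0
X(W, a) = 1/161
M(Y, f) = Y (M(Y, f) = Y + 0*(-1) = Y + 0 = Y)
3489/(-47027) + M(-32, -58)/X(-217, 137) = 3489/(-47027) - 32/1/161 = 3489*(-1/47027) - 32*161 = -3489/47027 - 5152 = -242286593/47027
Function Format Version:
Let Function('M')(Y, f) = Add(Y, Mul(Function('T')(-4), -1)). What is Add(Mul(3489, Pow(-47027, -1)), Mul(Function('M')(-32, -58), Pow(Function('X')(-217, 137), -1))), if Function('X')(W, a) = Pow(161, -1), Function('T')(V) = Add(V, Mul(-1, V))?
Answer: Rational(-242286593, 47027) ≈ -5152.1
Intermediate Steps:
Function('T')(V) = 0
Function('X')(W, a) = Rational(1, 161)
Function('M')(Y, f) = Y (Function('M')(Y, f) = Add(Y, Mul(0, -1)) = Add(Y, 0) = Y)
Add(Mul(3489, Pow(-47027, -1)), Mul(Function('M')(-32, -58), Pow(Function('X')(-217, 137), -1))) = Add(Mul(3489, Pow(-47027, -1)), Mul(-32, Pow(Rational(1, 161), -1))) = Add(Mul(3489, Rational(-1, 47027)), Mul(-32, 161)) = Add(Rational(-3489, 47027), -5152) = Rational(-242286593, 47027)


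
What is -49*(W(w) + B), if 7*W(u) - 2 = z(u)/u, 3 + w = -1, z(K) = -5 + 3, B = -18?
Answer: 1729/2 ≈ 864.50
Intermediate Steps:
z(K) = -2
w = -4 (w = -3 - 1 = -4)
W(u) = 2/7 - 2/(7*u) (W(u) = 2/7 + (-2/u)/7 = 2/7 - 2/(7*u))
-49*(W(w) + B) = -49*((2/7)*(-1 - 4)/(-4) - 18) = -49*((2/7)*(-¼)*(-5) - 18) = -49*(5/14 - 18) = -49*(-247/14) = 1729/2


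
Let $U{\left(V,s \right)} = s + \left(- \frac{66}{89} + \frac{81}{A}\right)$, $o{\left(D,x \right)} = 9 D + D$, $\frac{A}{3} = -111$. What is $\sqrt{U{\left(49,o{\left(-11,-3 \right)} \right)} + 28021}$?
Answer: $\frac{4 \sqrt{18915749390}}{3293} \approx 167.06$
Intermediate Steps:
$A = -333$ ($A = 3 \left(-111\right) = -333$)
$o{\left(D,x \right)} = 10 D$
$U{\left(V,s \right)} = - \frac{3243}{3293} + s$ ($U{\left(V,s \right)} = s + \left(- \frac{66}{89} + \frac{81}{-333}\right) = s + \left(\left(-66\right) \frac{1}{89} + 81 \left(- \frac{1}{333}\right)\right) = s - \frac{3243}{3293} = - \frac{3243}{3293} + s$)
$\sqrt{U{\left(49,o{\left(-11,-3 \right)} \right)} + 28021} = \sqrt{\left(- \frac{3243}{3293} + 10 \left(-11\right)\right) + 28021} = \sqrt{\left(- \frac{3243}{3293} - 110\right) + 28021} = \sqrt{- \frac{365473}{3293} + 28021} = \sqrt{\frac{91907680}{3293}} = \frac{4 \sqrt{18915749390}}{3293}$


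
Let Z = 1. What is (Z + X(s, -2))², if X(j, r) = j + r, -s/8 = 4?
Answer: 1089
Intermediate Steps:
s = -32 (s = -8*4 = -32)
(Z + X(s, -2))² = (1 + (-32 - 2))² = (1 - 34)² = (-33)² = 1089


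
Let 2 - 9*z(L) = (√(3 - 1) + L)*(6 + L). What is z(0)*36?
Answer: 8 - 24*√2 ≈ -25.941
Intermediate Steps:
z(L) = 2/9 - (6 + L)*(L + √2)/9 (z(L) = 2/9 - (√(3 - 1) + L)*(6 + L)/9 = 2/9 - (√2 + L)*(6 + L)/9 = 2/9 - (L + √2)*(6 + L)/9 = 2/9 - (6 + L)*(L + √2)/9)
z(0)*36 = (2/9 - ⅔*0 - 2*√2/3 - ⅑*0² - ⅑*0*√2)*36 = (2/9 + 0 - 2*√2/3 - ⅑*0 + 0)*36 = (2/9 + 0 - 2*√2/3 + 0 + 0)*36 = (2/9 - 2*√2/3)*36 = 8 - 24*√2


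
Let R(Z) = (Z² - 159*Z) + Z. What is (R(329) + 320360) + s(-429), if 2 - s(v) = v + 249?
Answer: 376801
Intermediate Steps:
R(Z) = Z² - 158*Z
s(v) = -247 - v (s(v) = 2 - (v + 249) = 2 - (249 + v) = 2 + (-249 - v) = -247 - v)
(R(329) + 320360) + s(-429) = (329*(-158 + 329) + 320360) + (-247 - 1*(-429)) = (329*171 + 320360) + (-247 + 429) = (56259 + 320360) + 182 = 376619 + 182 = 376801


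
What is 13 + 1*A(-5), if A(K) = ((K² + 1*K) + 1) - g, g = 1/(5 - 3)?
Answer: 67/2 ≈ 33.500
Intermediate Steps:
g = ½ (g = 1/2 = ½ ≈ 0.50000)
A(K) = ½ + K + K² (A(K) = ((K² + 1*K) + 1) - 1*½ = ((K² + K) + 1) - ½ = ((K + K²) + 1) - ½ = (1 + K + K²) - ½ = ½ + K + K²)
13 + 1*A(-5) = 13 + 1*(½ - 5 + (-5)²) = 13 + 1*(½ - 5 + 25) = 13 + 1*(41/2) = 13 + 41/2 = 67/2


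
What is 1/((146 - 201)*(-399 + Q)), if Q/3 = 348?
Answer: -1/35475 ≈ -2.8189e-5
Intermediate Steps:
Q = 1044 (Q = 3*348 = 1044)
1/((146 - 201)*(-399 + Q)) = 1/((146 - 201)*(-399 + 1044)) = 1/(-55*645) = 1/(-35475) = -1/35475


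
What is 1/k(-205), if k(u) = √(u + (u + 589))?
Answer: √179/179 ≈ 0.074744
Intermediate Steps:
k(u) = √(589 + 2*u) (k(u) = √(u + (589 + u)) = √(589 + 2*u))
1/k(-205) = 1/(√(589 + 2*(-205))) = 1/(√(589 - 410)) = 1/(√179) = √179/179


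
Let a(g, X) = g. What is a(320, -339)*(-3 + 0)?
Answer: -960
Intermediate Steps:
a(320, -339)*(-3 + 0) = 320*(-3 + 0) = 320*(-3) = -960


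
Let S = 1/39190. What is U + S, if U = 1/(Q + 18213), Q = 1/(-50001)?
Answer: 1435103701/17844543614140 ≈ 8.0422e-5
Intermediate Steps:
S = 1/39190 ≈ 2.5517e-5
Q = -1/50001 ≈ -2.0000e-5
U = 50001/910668212 (U = 1/(-1/50001 + 18213) = 1/(910668212/50001) = 50001/910668212 ≈ 5.4906e-5)
U + S = 50001/910668212 + 1/39190 = 1435103701/17844543614140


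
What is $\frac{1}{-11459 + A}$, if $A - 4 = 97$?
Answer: $- \frac{1}{11358} \approx -8.8044 \cdot 10^{-5}$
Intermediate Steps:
$A = 101$ ($A = 4 + 97 = 101$)
$\frac{1}{-11459 + A} = \frac{1}{-11459 + 101} = \frac{1}{-11358} = - \frac{1}{11358}$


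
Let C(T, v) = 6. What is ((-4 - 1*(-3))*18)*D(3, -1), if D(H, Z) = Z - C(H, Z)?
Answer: 126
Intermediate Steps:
D(H, Z) = -6 + Z (D(H, Z) = Z - 1*6 = Z - 6 = -6 + Z)
((-4 - 1*(-3))*18)*D(3, -1) = ((-4 - 1*(-3))*18)*(-6 - 1) = ((-4 + 3)*18)*(-7) = -1*18*(-7) = -18*(-7) = 126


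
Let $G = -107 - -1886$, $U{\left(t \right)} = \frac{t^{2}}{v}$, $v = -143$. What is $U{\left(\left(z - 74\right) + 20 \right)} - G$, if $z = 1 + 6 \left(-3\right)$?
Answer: $- \frac{259438}{143} \approx -1814.3$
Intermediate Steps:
$z = -17$ ($z = 1 - 18 = -17$)
$U{\left(t \right)} = - \frac{t^{2}}{143}$ ($U{\left(t \right)} = \frac{t^{2}}{-143} = - \frac{t^{2}}{143}$)
$G = 1779$ ($G = -107 + 1886 = 1779$)
$U{\left(\left(z - 74\right) + 20 \right)} - G = - \frac{\left(\left(-17 - 74\right) + 20\right)^{2}}{143} - 1779 = - \frac{\left(-91 + 20\right)^{2}}{143} - 1779 = - \frac{\left(-71\right)^{2}}{143} - 1779 = \left(- \frac{1}{143}\right) 5041 - 1779 = - \frac{5041}{143} - 1779 = - \frac{259438}{143}$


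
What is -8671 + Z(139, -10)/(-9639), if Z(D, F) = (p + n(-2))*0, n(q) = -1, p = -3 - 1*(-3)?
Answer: -8671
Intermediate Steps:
p = 0 (p = -3 + 3 = 0)
Z(D, F) = 0 (Z(D, F) = (0 - 1)*0 = -1*0 = 0)
-8671 + Z(139, -10)/(-9639) = -8671 + 0/(-9639) = -8671 + 0*(-1/9639) = -8671 + 0 = -8671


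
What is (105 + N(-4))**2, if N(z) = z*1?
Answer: 10201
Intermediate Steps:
N(z) = z
(105 + N(-4))**2 = (105 - 4)**2 = 101**2 = 10201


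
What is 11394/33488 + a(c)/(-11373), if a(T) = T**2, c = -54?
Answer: 5322159/63476504 ≈ 0.083845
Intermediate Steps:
11394/33488 + a(c)/(-11373) = 11394/33488 + (-54)**2/(-11373) = 11394*(1/33488) + 2916*(-1/11373) = 5697/16744 - 972/3791 = 5322159/63476504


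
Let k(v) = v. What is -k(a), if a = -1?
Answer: 1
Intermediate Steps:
-k(a) = -1*(-1) = 1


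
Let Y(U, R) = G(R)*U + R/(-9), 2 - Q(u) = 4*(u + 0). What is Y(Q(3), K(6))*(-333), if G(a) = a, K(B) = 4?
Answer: 13468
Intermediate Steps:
Q(u) = 2 - 4*u (Q(u) = 2 - 4*(u + 0) = 2 - 4*u)
Y(U, R) = -R/9 + R*U (Y(U, R) = R*U + R/(-9) = R*U - R/9 = -R/9 + R*U)
Y(Q(3), K(6))*(-333) = (4*(-⅑ + (2 - 4*3)))*(-333) = (4*(-⅑ + (2 - 12)))*(-333) = (4*(-⅑ - 10))*(-333) = (4*(-91/9))*(-333) = -364/9*(-333) = 13468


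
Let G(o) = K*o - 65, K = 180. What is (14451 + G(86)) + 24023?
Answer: 53889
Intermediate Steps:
G(o) = -65 + 180*o (G(o) = 180*o - 65 = -65 + 180*o)
(14451 + G(86)) + 24023 = (14451 + (-65 + 180*86)) + 24023 = (14451 + (-65 + 15480)) + 24023 = (14451 + 15415) + 24023 = 29866 + 24023 = 53889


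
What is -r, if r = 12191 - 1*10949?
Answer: -1242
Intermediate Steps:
r = 1242 (r = 12191 - 10949 = 1242)
-r = -1*1242 = -1242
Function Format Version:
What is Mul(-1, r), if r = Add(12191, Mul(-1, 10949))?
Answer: -1242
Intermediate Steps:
r = 1242 (r = Add(12191, -10949) = 1242)
Mul(-1, r) = Mul(-1, 1242) = -1242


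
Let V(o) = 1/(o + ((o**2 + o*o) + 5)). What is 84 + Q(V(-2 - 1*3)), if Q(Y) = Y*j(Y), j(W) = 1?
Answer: 4201/50 ≈ 84.020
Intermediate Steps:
V(o) = 1/(5 + o + 2*o**2) (V(o) = 1/(o + ((o**2 + o**2) + 5)) = 1/(o + (2*o**2 + 5)) = 1/(o + (5 + 2*o**2)) = 1/(5 + o + 2*o**2))
Q(Y) = Y (Q(Y) = Y*1 = Y)
84 + Q(V(-2 - 1*3)) = 84 + 1/(5 + (-2 - 1*3) + 2*(-2 - 1*3)**2) = 84 + 1/(5 + (-2 - 3) + 2*(-2 - 3)**2) = 84 + 1/(5 - 5 + 2*(-5)**2) = 84 + 1/(5 - 5 + 2*25) = 84 + 1/(5 - 5 + 50) = 84 + 1/50 = 4201/50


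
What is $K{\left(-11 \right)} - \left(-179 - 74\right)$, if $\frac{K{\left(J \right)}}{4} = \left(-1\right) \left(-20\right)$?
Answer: $333$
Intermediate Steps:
$K{\left(J \right)} = 80$ ($K{\left(J \right)} = 4 \left(\left(-1\right) \left(-20\right)\right) = 4 \cdot 20 = 80$)
$K{\left(-11 \right)} - \left(-179 - 74\right) = 80 - \left(-179 - 74\right) = 80 - -253 = 80 + 253 = 333$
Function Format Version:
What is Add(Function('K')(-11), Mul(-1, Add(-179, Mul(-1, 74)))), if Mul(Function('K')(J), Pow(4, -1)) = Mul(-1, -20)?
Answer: 333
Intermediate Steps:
Function('K')(J) = 80 (Function('K')(J) = Mul(4, Mul(-1, -20)) = Mul(4, 20) = 80)
Add(Function('K')(-11), Mul(-1, Add(-179, Mul(-1, 74)))) = Add(80, Mul(-1, Add(-179, Mul(-1, 74)))) = Add(80, Mul(-1, Add(-179, -74))) = Add(80, Mul(-1, -253)) = Add(80, 253) = 333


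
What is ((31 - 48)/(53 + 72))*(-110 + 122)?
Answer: -204/125 ≈ -1.6320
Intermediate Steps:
((31 - 48)/(53 + 72))*(-110 + 122) = -17/125*12 = -204/125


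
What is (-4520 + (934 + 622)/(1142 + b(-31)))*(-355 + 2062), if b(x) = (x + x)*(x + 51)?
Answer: -379394406/49 ≈ -7.7427e+6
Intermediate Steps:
b(x) = 2*x*(51 + x) (b(x) = (2*x)*(51 + x) = 2*x*(51 + x))
(-4520 + (934 + 622)/(1142 + b(-31)))*(-355 + 2062) = (-4520 + (934 + 622)/(1142 + 2*(-31)*(51 - 31)))*(-355 + 2062) = (-4520 + 1556/(1142 + 2*(-31)*20))*1707 = (-4520 + 1556/(1142 - 1240))*1707 = (-4520 + 1556/(-98))*1707 = (-4520 + 1556*(-1/98))*1707 = (-4520 - 778/49)*1707 = -222258/49*1707 = -379394406/49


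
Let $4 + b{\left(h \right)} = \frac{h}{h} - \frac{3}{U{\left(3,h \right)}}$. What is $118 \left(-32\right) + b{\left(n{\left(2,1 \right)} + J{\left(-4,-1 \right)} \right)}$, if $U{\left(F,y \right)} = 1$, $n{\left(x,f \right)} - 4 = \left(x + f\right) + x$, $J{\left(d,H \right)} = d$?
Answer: $-3782$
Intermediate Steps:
$n{\left(x,f \right)} = 4 + f + 2 x$ ($n{\left(x,f \right)} = 4 + \left(\left(x + f\right) + x\right) = 4 + \left(\left(f + x\right) + x\right) = 4 + \left(f + 2 x\right) = 4 + f + 2 x$)
$b{\left(h \right)} = -6$ ($b{\left(h \right)} = -4 + \left(\frac{h}{h} - \frac{3}{1}\right) = -4 + \left(1 - 3\right) = -4 - 2 = -6$)
$118 \left(-32\right) + b{\left(n{\left(2,1 \right)} + J{\left(-4,-1 \right)} \right)} = 118 \left(-32\right) - 6 = -3776 - 6 = -3782$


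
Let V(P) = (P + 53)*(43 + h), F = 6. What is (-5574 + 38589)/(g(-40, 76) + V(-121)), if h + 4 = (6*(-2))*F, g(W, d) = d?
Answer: 6603/464 ≈ 14.231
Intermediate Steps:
h = -76 (h = -4 + (6*(-2))*6 = -4 - 12*6 = -4 - 72 = -76)
V(P) = -1749 - 33*P (V(P) = (P + 53)*(43 - 76) = (53 + P)*(-33) = -1749 - 33*P)
(-5574 + 38589)/(g(-40, 76) + V(-121)) = (-5574 + 38589)/(76 + (-1749 - 33*(-121))) = 33015/(76 + (-1749 + 3993)) = 33015/(76 + 2244) = 33015/2320 = 33015*(1/2320) = 6603/464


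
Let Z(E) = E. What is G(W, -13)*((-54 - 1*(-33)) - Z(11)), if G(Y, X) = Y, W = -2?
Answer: 64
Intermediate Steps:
G(W, -13)*((-54 - 1*(-33)) - Z(11)) = -2*((-54 - 1*(-33)) - 1*11) = -2*((-54 + 33) - 11) = -2*(-21 - 11) = -2*(-32) = 64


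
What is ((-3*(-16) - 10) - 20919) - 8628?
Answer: -29509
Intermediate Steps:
((-3*(-16) - 10) - 20919) - 8628 = ((48 - 10) - 20919) - 8628 = (38 - 20919) - 8628 = -20881 - 8628 = -29509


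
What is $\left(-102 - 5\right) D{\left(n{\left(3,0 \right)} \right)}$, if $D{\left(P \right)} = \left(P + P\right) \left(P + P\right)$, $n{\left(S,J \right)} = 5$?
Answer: $-10700$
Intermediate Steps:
$D{\left(P \right)} = 4 P^{2}$ ($D{\left(P \right)} = 2 P 2 P = 4 P^{2}$)
$\left(-102 - 5\right) D{\left(n{\left(3,0 \right)} \right)} = \left(-102 - 5\right) 4 \cdot 5^{2} = - 107 \cdot 4 \cdot 25 = \left(-107\right) 100 = -10700$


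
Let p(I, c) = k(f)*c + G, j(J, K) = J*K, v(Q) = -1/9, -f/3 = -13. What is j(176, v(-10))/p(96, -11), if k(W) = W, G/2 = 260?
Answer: -176/819 ≈ -0.21490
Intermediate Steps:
G = 520 (G = 2*260 = 520)
f = 39 (f = -3*(-13) = 39)
v(Q) = -⅑ (v(Q) = -1*⅑ = -⅑)
p(I, c) = 520 + 39*c (p(I, c) = 39*c + 520 = 520 + 39*c)
j(176, v(-10))/p(96, -11) = (176*(-⅑))/(520 + 39*(-11)) = -176/(9*(520 - 429)) = -176/9/91 = -176/9*1/91 = -176/819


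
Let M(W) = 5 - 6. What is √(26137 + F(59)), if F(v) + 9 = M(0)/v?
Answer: √90951509/59 ≈ 161.64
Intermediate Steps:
M(W) = -1
F(v) = -9 - 1/v
√(26137 + F(59)) = √(26137 + (-9 - 1/59)) = √(26137 - 532/59) = √(1541551/59) = √90951509/59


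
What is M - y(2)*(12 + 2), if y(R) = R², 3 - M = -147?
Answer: 94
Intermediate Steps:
M = 150 (M = 3 - 1*(-147) = 3 + 147 = 150)
M - y(2)*(12 + 2) = 150 - 2²*(12 + 2) = 150 - 4*14 = 150 - 1*56 = 150 - 56 = 94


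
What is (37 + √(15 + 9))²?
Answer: 1393 + 148*√6 ≈ 1755.5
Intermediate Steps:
(37 + √(15 + 9))² = (37 + √24)² = (37 + 2*√6)²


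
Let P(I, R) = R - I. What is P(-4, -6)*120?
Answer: -240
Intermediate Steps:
P(-4, -6)*120 = (-6 - 1*(-4))*120 = (-6 + 4)*120 = -2*120 = -240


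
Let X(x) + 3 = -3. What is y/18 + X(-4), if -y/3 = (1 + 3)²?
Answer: -26/3 ≈ -8.6667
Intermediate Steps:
X(x) = -6 (X(x) = -3 - 3 = -6)
y = -48 (y = -3*(1 + 3)² = -3*4² = -3*16 = -48)
y/18 + X(-4) = -48/18 - 6 = -48*1/18 - 6 = -8/3 - 6 = -26/3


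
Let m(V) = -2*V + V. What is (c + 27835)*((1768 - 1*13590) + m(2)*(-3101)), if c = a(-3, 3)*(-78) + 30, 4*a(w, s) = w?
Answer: -156930070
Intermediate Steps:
m(V) = -V
a(w, s) = w/4
c = 177/2 (c = ((¼)*(-3))*(-78) + 30 = -¾*(-78) + 30 = 117/2 + 30 = 177/2 ≈ 88.500)
(c + 27835)*((1768 - 1*13590) + m(2)*(-3101)) = (177/2 + 27835)*((1768 - 1*13590) - 1*2*(-3101)) = 55847*((1768 - 13590) - 2*(-3101))/2 = 55847*(-11822 + 6202)/2 = (55847/2)*(-5620) = -156930070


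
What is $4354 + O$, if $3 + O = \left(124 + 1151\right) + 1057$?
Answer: $6683$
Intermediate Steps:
$O = 2329$ ($O = -3 + \left(\left(124 + 1151\right) + 1057\right) = -3 + \left(1275 + 1057\right) = -3 + 2332 = 2329$)
$4354 + O = 4354 + 2329 = 6683$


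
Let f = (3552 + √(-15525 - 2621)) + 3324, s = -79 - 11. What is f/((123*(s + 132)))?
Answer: 382/287 + I*√18146/5166 ≈ 1.331 + 0.026076*I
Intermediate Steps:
s = -90
f = 6876 + I*√18146 (f = (3552 + √(-18146)) + 3324 = (3552 + I*√18146) + 3324 = 6876 + I*√18146 ≈ 6876.0 + 134.71*I)
f/((123*(s + 132))) = (6876 + I*√18146)/((123*(-90 + 132))) = (6876 + I*√18146)/((123*42)) = (6876 + I*√18146)/5166 = (6876 + I*√18146)*(1/5166) = 382/287 + I*√18146/5166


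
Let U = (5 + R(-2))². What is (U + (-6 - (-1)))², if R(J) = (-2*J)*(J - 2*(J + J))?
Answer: 698896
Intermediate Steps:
R(J) = 6*J² (R(J) = (-2*J)*(J - 4*J) = (-2*J)*(-3*J) = 6*J²)
U = 841 (U = (5 + 6*(-2)²)² = (5 + 6*4)² = (5 + 24)² = 29² = 841)
(U + (-6 - (-1)))² = (841 + (-6 - (-1)))² = (841 + (-6 - 1*(-1)))² = (841 + (-6 + 1))² = (841 - 5)² = 836² = 698896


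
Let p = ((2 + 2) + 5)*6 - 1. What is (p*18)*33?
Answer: 31482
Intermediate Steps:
p = 53 (p = (4 + 5)*6 - 1 = 9*6 - 1 = 54 - 1 = 53)
(p*18)*33 = (53*18)*33 = 954*33 = 31482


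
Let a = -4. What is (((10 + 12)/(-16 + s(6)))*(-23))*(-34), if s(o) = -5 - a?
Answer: -1012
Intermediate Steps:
s(o) = -1 (s(o) = -5 - 1*(-4) = -5 + 4 = -1)
(((10 + 12)/(-16 + s(6)))*(-23))*(-34) = (((10 + 12)/(-16 - 1))*(-23))*(-34) = ((22/(-17))*(-23))*(-34) = ((22*(-1/17))*(-23))*(-34) = -22/17*(-23)*(-34) = (506/17)*(-34) = -1012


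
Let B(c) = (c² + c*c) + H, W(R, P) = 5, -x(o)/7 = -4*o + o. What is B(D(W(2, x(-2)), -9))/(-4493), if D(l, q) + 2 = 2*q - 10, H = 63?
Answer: -1863/4493 ≈ -0.41465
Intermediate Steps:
x(o) = 21*o (x(o) = -7*(-4*o + o) = -(-21)*o = 21*o)
D(l, q) = -12 + 2*q (D(l, q) = -2 + (2*q - 10) = -2 + (-10 + 2*q) = -12 + 2*q)
B(c) = 63 + 2*c² (B(c) = (c² + c*c) + 63 = (c² + c²) + 63 = 2*c² + 63 = 63 + 2*c²)
B(D(W(2, x(-2)), -9))/(-4493) = (63 + 2*(-12 + 2*(-9))²)/(-4493) = (63 + 2*(-12 - 18)²)*(-1/4493) = (63 + 2*(-30)²)*(-1/4493) = (63 + 2*900)*(-1/4493) = (63 + 1800)*(-1/4493) = 1863*(-1/4493) = -1863/4493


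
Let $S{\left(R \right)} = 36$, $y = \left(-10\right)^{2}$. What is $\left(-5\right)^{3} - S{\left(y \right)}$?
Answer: $-161$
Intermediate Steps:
$y = 100$
$\left(-5\right)^{3} - S{\left(y \right)} = \left(-5\right)^{3} - 36 = -125 - 36 = -161$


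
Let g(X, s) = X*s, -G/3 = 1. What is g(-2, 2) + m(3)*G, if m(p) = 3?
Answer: -13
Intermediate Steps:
G = -3 (G = -3*1 = -3)
g(-2, 2) + m(3)*G = -2*2 + 3*(-3) = -4 - 9 = -13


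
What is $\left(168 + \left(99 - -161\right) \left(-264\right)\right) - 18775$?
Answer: $-87247$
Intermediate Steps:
$\left(168 + \left(99 - -161\right) \left(-264\right)\right) - 18775 = \left(168 + \left(99 + 161\right) \left(-264\right)\right) - 18775 = \left(168 + 260 \left(-264\right)\right) - 18775 = \left(168 - 68640\right) - 18775 = -68472 - 18775 = -87247$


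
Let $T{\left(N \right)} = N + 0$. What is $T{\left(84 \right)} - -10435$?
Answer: $10519$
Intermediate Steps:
$T{\left(N \right)} = N$
$T{\left(84 \right)} - -10435 = 84 - -10435 = 84 + 10435 = 10519$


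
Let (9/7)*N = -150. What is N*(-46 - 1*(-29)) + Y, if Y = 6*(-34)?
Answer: 5338/3 ≈ 1779.3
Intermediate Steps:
N = -350/3 (N = (7/9)*(-150) = -350/3 ≈ -116.67)
Y = -204
N*(-46 - 1*(-29)) + Y = -350*(-46 - 1*(-29))/3 - 204 = -350*(-46 + 29)/3 - 204 = -350/3*(-17) - 204 = 5950/3 - 204 = 5338/3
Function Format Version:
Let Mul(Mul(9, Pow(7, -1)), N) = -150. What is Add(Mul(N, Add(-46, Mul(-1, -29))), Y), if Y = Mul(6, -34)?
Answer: Rational(5338, 3) ≈ 1779.3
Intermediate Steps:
N = Rational(-350, 3) (N = Mul(Rational(7, 9), -150) = Rational(-350, 3) ≈ -116.67)
Y = -204
Add(Mul(N, Add(-46, Mul(-1, -29))), Y) = Add(Mul(Rational(-350, 3), Add(-46, Mul(-1, -29))), -204) = Add(Mul(Rational(-350, 3), Add(-46, 29)), -204) = Add(Mul(Rational(-350, 3), -17), -204) = Add(Rational(5950, 3), -204) = Rational(5338, 3)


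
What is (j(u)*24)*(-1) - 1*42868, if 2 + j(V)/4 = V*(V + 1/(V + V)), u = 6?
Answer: -46180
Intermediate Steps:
j(V) = -8 + 4*V*(V + 1/(2*V)) (j(V) = -8 + 4*(V*(V + 1/(V + V))) = -8 + 4*(V*(V + 1/(2*V))) = -8 + 4*V*(V + 1/(2*V)))
(j(u)*24)*(-1) - 1*42868 = ((-6 + 4*6²)*24)*(-1) - 1*42868 = ((-6 + 4*36)*24)*(-1) - 42868 = ((-6 + 144)*24)*(-1) - 42868 = (138*24)*(-1) - 42868 = 3312*(-1) - 42868 = -3312 - 42868 = -46180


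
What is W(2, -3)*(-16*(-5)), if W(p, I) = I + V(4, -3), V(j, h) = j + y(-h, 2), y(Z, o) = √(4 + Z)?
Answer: 80 + 80*√7 ≈ 291.66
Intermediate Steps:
V(j, h) = j + √(4 - h)
W(p, I) = 4 + I + √7 (W(p, I) = I + (4 + √(4 - 1*(-3))) = I + (4 + √(4 + 3)) = I + (4 + √7) = 4 + I + √7)
W(2, -3)*(-16*(-5)) = (4 - 3 + √7)*(-16*(-5)) = (1 + √7)*80 = 80 + 80*√7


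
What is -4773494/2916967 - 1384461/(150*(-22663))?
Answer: -4062942376171/3305361156050 ≈ -1.2292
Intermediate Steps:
-4773494/2916967 - 1384461/(150*(-22663)) = -4773494*1/2916967 - 1384461/(-3399450) = -4773494/2916967 - 1384461*(-1/3399450) = -4773494/2916967 + 461487/1133150 = -4062942376171/3305361156050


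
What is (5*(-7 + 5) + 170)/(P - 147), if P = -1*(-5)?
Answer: -80/71 ≈ -1.1268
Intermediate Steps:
P = 5
(5*(-7 + 5) + 170)/(P - 147) = (5*(-7 + 5) + 170)/(5 - 147) = (5*(-2) + 170)/(-142) = (-10 + 170)*(-1/142) = 160*(-1/142) = -80/71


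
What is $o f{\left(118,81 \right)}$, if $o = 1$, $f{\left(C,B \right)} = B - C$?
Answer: $-37$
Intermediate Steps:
$o f{\left(118,81 \right)} = 1 \left(81 - 118\right) = 1 \left(-37\right) = -37$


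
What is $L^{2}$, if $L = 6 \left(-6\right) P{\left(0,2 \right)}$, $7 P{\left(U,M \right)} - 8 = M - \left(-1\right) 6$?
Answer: $\frac{331776}{49} \approx 6770.9$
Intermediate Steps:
$P{\left(U,M \right)} = 2 + \frac{M}{7}$ ($P{\left(U,M \right)} = \frac{8}{7} + \frac{M - \left(-1\right) 6}{7} = \frac{8}{7} + \frac{M - -6}{7} = \frac{8}{7} + \frac{M + 6}{7} = \frac{8}{7} + \frac{6 + M}{7} = \frac{8}{7} + \left(\frac{6}{7} + \frac{M}{7}\right) = 2 + \frac{M}{7}$)
$L = - \frac{576}{7}$ ($L = 6 \left(-6\right) \left(2 + \frac{1}{7} \cdot 2\right) = - 36 \left(2 + \frac{2}{7}\right) = \left(-36\right) \frac{16}{7} = - \frac{576}{7} \approx -82.286$)
$L^{2} = \left(- \frac{576}{7}\right)^{2} = \frac{331776}{49}$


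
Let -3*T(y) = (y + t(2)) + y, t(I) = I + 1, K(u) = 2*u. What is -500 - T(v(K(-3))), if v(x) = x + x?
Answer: -507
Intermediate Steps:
t(I) = 1 + I
v(x) = 2*x
T(y) = -1 - 2*y/3 (T(y) = -((y + (1 + 2)) + y)/3 = -((y + 3) + y)/3 = -((3 + y) + y)/3 = -(3 + 2*y)/3 = -1 - 2*y/3)
-500 - T(v(K(-3))) = -500 - (-1 - 4*2*(-3)/3) = -500 - (-1 - 4*(-6)/3) = -500 - (-1 - ⅔*(-12)) = -500 - (-1 + 8) = -500 - 1*7 = -500 - 7 = -507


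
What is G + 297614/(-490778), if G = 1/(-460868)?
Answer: -68580629865/113091937652 ≈ -0.60641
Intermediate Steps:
G = -1/460868 ≈ -2.1698e-6
G + 297614/(-490778) = -1/460868 + 297614/(-490778) = -1/460868 + 297614*(-1/490778) = -1/460868 - 148807/245389 = -68580629865/113091937652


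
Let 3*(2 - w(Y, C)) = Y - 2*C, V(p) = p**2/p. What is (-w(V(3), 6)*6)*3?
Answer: -90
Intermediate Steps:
V(p) = p
w(Y, C) = 2 - Y/3 + 2*C/3 (w(Y, C) = 2 - (Y - 2*C)/3 = 2 + (-Y/3 + 2*C/3) = 2 - Y/3 + 2*C/3)
(-w(V(3), 6)*6)*3 = (-(2 - 1/3*3 + (2/3)*6)*6)*3 = (-(2 - 1 + 4)*6)*3 = (-1*5*6)*3 = -5*6*3 = -30*3 = -90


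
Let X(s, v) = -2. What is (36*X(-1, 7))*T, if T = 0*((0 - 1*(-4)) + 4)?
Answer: 0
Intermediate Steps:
T = 0 (T = 0*((0 + 4) + 4) = 0*(4 + 4) = 0*8 = 0)
(36*X(-1, 7))*T = (36*(-2))*0 = -72*0 = 0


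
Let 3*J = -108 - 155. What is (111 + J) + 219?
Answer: 727/3 ≈ 242.33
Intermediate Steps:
J = -263/3 (J = (-108 - 155)/3 = (1/3)*(-263) = -263/3 ≈ -87.667)
(111 + J) + 219 = (111 - 263/3) + 219 = 70/3 + 219 = 727/3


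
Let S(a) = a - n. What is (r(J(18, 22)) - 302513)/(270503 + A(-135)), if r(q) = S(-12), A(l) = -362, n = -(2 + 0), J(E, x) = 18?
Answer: -100841/90047 ≈ -1.1199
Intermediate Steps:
n = -2 (n = -1*2 = -2)
S(a) = 2 + a (S(a) = a - 1*(-2) = a + 2 = 2 + a)
r(q) = -10 (r(q) = 2 - 12 = -10)
(r(J(18, 22)) - 302513)/(270503 + A(-135)) = (-10 - 302513)/(270503 - 362) = -302523/270141 = -302523*1/270141 = -100841/90047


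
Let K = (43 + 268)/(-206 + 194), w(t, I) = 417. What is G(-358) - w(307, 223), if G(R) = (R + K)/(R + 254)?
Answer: -515809/1248 ≈ -413.31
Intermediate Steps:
K = -311/12 (K = 311/(-12) = 311*(-1/12) = -311/12 ≈ -25.917)
G(R) = (-311/12 + R)/(254 + R) (G(R) = (R - 311/12)/(R + 254) = (-311/12 + R)/(254 + R))
G(-358) - w(307, 223) = (-311/12 - 358)/(254 - 358) - 1*417 = -4607/12/(-104) - 417 = -1/104*(-4607/12) - 417 = 4607/1248 - 417 = -515809/1248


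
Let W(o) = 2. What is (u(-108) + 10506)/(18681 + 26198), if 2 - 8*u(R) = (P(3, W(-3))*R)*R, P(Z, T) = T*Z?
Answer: 7033/179516 ≈ 0.039178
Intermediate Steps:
u(R) = 1/4 - 3*R**2/4 (u(R) = 1/4 - (2*3)*R*R/8 = 1/4 - 6*R*R/8 = 1/4 - 3*R**2/4)
(u(-108) + 10506)/(18681 + 26198) = ((1/4 - 3/4*(-108)**2) + 10506)/(18681 + 26198) = ((1/4 - 3/4*11664) + 10506)/44879 = ((1/4 - 8748) + 10506)*(1/44879) = (-34991/4 + 10506)*(1/44879) = (7033/4)*(1/44879) = 7033/179516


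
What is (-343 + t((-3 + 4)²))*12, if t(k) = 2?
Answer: -4092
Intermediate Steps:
(-343 + t((-3 + 4)²))*12 = (-343 + 2)*12 = -341*12 = -4092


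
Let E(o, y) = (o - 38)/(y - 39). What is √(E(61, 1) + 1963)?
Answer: √2833698/38 ≈ 44.299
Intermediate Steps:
E(o, y) = (-38 + o)/(-39 + y)
√(E(61, 1) + 1963) = √((-38 + 61)/(-39 + 1) + 1963) = √(23/(-38) + 1963) = √(-1/38*23 + 1963) = √(-23/38 + 1963) = √(74571/38) = √2833698/38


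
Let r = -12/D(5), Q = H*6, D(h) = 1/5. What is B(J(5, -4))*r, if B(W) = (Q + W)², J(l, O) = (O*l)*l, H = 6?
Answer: -245760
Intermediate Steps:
J(l, O) = O*l²
D(h) = ⅕
Q = 36 (Q = 6*6 = 36)
r = -60 (r = -12/⅕ = -12*5 = -60)
B(W) = (36 + W)²
B(J(5, -4))*r = (36 - 4*5²)²*(-60) = (36 - 4*25)²*(-60) = (36 - 100)²*(-60) = (-64)²*(-60) = 4096*(-60) = -245760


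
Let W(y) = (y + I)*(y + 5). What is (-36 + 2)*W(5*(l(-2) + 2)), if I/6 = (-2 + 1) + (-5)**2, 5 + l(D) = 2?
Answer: 0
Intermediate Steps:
l(D) = -3 (l(D) = -5 + 2 = -3)
I = 144 (I = 6*((-2 + 1) + (-5)**2) = 6*(-1 + 25) = 6*24 = 144)
W(y) = (5 + y)*(144 + y) (W(y) = (y + 144)*(y + 5) = (144 + y)*(5 + y) = (5 + y)*(144 + y))
(-36 + 2)*W(5*(l(-2) + 2)) = (-36 + 2)*(720 + (5*(-3 + 2))**2 + 149*(5*(-3 + 2))) = -34*(720 + (5*(-1))**2 + 149*(5*(-1))) = -34*(720 + (-5)**2 + 149*(-5)) = -34*(720 + 25 - 745) = -34*0 = 0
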